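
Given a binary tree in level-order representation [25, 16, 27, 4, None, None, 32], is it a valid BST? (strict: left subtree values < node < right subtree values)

Level-order array: [25, 16, 27, 4, None, None, 32]
Validate using subtree bounds (lo, hi): at each node, require lo < value < hi,
then recurse left with hi=value and right with lo=value.
Preorder trace (stopping at first violation):
  at node 25 with bounds (-inf, +inf): OK
  at node 16 with bounds (-inf, 25): OK
  at node 4 with bounds (-inf, 16): OK
  at node 27 with bounds (25, +inf): OK
  at node 32 with bounds (27, +inf): OK
No violation found at any node.
Result: Valid BST


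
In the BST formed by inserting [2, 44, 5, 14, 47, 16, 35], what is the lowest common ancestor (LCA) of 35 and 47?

Tree insertion order: [2, 44, 5, 14, 47, 16, 35]
Tree (level-order array): [2, None, 44, 5, 47, None, 14, None, None, None, 16, None, 35]
In a BST, the LCA of p=35, q=47 is the first node v on the
root-to-leaf path with p <= v <= q (go left if both < v, right if both > v).
Walk from root:
  at 2: both 35 and 47 > 2, go right
  at 44: 35 <= 44 <= 47, this is the LCA
LCA = 44


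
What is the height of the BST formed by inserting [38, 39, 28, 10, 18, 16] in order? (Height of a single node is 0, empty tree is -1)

Insertion order: [38, 39, 28, 10, 18, 16]
Tree (level-order array): [38, 28, 39, 10, None, None, None, None, 18, 16]
Compute height bottom-up (empty subtree = -1):
  height(16) = 1 + max(-1, -1) = 0
  height(18) = 1 + max(0, -1) = 1
  height(10) = 1 + max(-1, 1) = 2
  height(28) = 1 + max(2, -1) = 3
  height(39) = 1 + max(-1, -1) = 0
  height(38) = 1 + max(3, 0) = 4
Height = 4


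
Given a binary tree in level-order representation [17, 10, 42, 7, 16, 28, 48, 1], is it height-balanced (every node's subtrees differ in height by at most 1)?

Tree (level-order array): [17, 10, 42, 7, 16, 28, 48, 1]
Definition: a tree is height-balanced if, at every node, |h(left) - h(right)| <= 1 (empty subtree has height -1).
Bottom-up per-node check:
  node 1: h_left=-1, h_right=-1, diff=0 [OK], height=0
  node 7: h_left=0, h_right=-1, diff=1 [OK], height=1
  node 16: h_left=-1, h_right=-1, diff=0 [OK], height=0
  node 10: h_left=1, h_right=0, diff=1 [OK], height=2
  node 28: h_left=-1, h_right=-1, diff=0 [OK], height=0
  node 48: h_left=-1, h_right=-1, diff=0 [OK], height=0
  node 42: h_left=0, h_right=0, diff=0 [OK], height=1
  node 17: h_left=2, h_right=1, diff=1 [OK], height=3
All nodes satisfy the balance condition.
Result: Balanced


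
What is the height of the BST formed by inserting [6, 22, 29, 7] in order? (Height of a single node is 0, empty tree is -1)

Insertion order: [6, 22, 29, 7]
Tree (level-order array): [6, None, 22, 7, 29]
Compute height bottom-up (empty subtree = -1):
  height(7) = 1 + max(-1, -1) = 0
  height(29) = 1 + max(-1, -1) = 0
  height(22) = 1 + max(0, 0) = 1
  height(6) = 1 + max(-1, 1) = 2
Height = 2


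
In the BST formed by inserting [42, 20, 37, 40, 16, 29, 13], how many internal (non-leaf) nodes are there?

Tree built from: [42, 20, 37, 40, 16, 29, 13]
Tree (level-order array): [42, 20, None, 16, 37, 13, None, 29, 40]
Rule: An internal node has at least one child.
Per-node child counts:
  node 42: 1 child(ren)
  node 20: 2 child(ren)
  node 16: 1 child(ren)
  node 13: 0 child(ren)
  node 37: 2 child(ren)
  node 29: 0 child(ren)
  node 40: 0 child(ren)
Matching nodes: [42, 20, 16, 37]
Count of internal (non-leaf) nodes: 4


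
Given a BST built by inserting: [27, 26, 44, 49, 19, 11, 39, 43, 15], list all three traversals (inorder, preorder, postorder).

Tree insertion order: [27, 26, 44, 49, 19, 11, 39, 43, 15]
Tree (level-order array): [27, 26, 44, 19, None, 39, 49, 11, None, None, 43, None, None, None, 15]
Inorder (L, root, R): [11, 15, 19, 26, 27, 39, 43, 44, 49]
Preorder (root, L, R): [27, 26, 19, 11, 15, 44, 39, 43, 49]
Postorder (L, R, root): [15, 11, 19, 26, 43, 39, 49, 44, 27]


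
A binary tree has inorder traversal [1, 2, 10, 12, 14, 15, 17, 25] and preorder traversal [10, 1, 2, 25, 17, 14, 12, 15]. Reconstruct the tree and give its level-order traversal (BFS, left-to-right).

Inorder:  [1, 2, 10, 12, 14, 15, 17, 25]
Preorder: [10, 1, 2, 25, 17, 14, 12, 15]
Algorithm: preorder visits root first, so consume preorder in order;
for each root, split the current inorder slice at that value into
left-subtree inorder and right-subtree inorder, then recurse.
Recursive splits:
  root=10; inorder splits into left=[1, 2], right=[12, 14, 15, 17, 25]
  root=1; inorder splits into left=[], right=[2]
  root=2; inorder splits into left=[], right=[]
  root=25; inorder splits into left=[12, 14, 15, 17], right=[]
  root=17; inorder splits into left=[12, 14, 15], right=[]
  root=14; inorder splits into left=[12], right=[15]
  root=12; inorder splits into left=[], right=[]
  root=15; inorder splits into left=[], right=[]
Reconstructed level-order: [10, 1, 25, 2, 17, 14, 12, 15]


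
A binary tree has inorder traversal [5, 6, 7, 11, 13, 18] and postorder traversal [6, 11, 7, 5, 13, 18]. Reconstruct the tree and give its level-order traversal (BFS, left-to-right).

Inorder:   [5, 6, 7, 11, 13, 18]
Postorder: [6, 11, 7, 5, 13, 18]
Algorithm: postorder visits root last, so walk postorder right-to-left;
each value is the root of the current inorder slice — split it at that
value, recurse on the right subtree first, then the left.
Recursive splits:
  root=18; inorder splits into left=[5, 6, 7, 11, 13], right=[]
  root=13; inorder splits into left=[5, 6, 7, 11], right=[]
  root=5; inorder splits into left=[], right=[6, 7, 11]
  root=7; inorder splits into left=[6], right=[11]
  root=11; inorder splits into left=[], right=[]
  root=6; inorder splits into left=[], right=[]
Reconstructed level-order: [18, 13, 5, 7, 6, 11]


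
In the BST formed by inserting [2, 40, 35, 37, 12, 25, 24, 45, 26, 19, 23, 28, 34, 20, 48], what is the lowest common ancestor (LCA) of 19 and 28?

Tree insertion order: [2, 40, 35, 37, 12, 25, 24, 45, 26, 19, 23, 28, 34, 20, 48]
Tree (level-order array): [2, None, 40, 35, 45, 12, 37, None, 48, None, 25, None, None, None, None, 24, 26, 19, None, None, 28, None, 23, None, 34, 20]
In a BST, the LCA of p=19, q=28 is the first node v on the
root-to-leaf path with p <= v <= q (go left if both < v, right if both > v).
Walk from root:
  at 2: both 19 and 28 > 2, go right
  at 40: both 19 and 28 < 40, go left
  at 35: both 19 and 28 < 35, go left
  at 12: both 19 and 28 > 12, go right
  at 25: 19 <= 25 <= 28, this is the LCA
LCA = 25


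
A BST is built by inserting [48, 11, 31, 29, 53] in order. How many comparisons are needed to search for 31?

Search path for 31: 48 -> 11 -> 31
Found: True
Comparisons: 3


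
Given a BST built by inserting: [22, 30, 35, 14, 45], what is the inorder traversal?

Tree insertion order: [22, 30, 35, 14, 45]
Tree (level-order array): [22, 14, 30, None, None, None, 35, None, 45]
Inorder traversal: [14, 22, 30, 35, 45]


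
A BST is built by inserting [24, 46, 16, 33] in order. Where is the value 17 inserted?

Starting tree (level order): [24, 16, 46, None, None, 33]
Insertion path: 24 -> 16
Result: insert 17 as right child of 16
Final tree (level order): [24, 16, 46, None, 17, 33]


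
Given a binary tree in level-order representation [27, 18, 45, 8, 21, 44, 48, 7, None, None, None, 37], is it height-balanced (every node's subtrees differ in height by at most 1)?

Tree (level-order array): [27, 18, 45, 8, 21, 44, 48, 7, None, None, None, 37]
Definition: a tree is height-balanced if, at every node, |h(left) - h(right)| <= 1 (empty subtree has height -1).
Bottom-up per-node check:
  node 7: h_left=-1, h_right=-1, diff=0 [OK], height=0
  node 8: h_left=0, h_right=-1, diff=1 [OK], height=1
  node 21: h_left=-1, h_right=-1, diff=0 [OK], height=0
  node 18: h_left=1, h_right=0, diff=1 [OK], height=2
  node 37: h_left=-1, h_right=-1, diff=0 [OK], height=0
  node 44: h_left=0, h_right=-1, diff=1 [OK], height=1
  node 48: h_left=-1, h_right=-1, diff=0 [OK], height=0
  node 45: h_left=1, h_right=0, diff=1 [OK], height=2
  node 27: h_left=2, h_right=2, diff=0 [OK], height=3
All nodes satisfy the balance condition.
Result: Balanced


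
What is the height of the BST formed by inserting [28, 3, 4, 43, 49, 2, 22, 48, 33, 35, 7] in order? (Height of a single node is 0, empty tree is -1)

Insertion order: [28, 3, 4, 43, 49, 2, 22, 48, 33, 35, 7]
Tree (level-order array): [28, 3, 43, 2, 4, 33, 49, None, None, None, 22, None, 35, 48, None, 7]
Compute height bottom-up (empty subtree = -1):
  height(2) = 1 + max(-1, -1) = 0
  height(7) = 1 + max(-1, -1) = 0
  height(22) = 1 + max(0, -1) = 1
  height(4) = 1 + max(-1, 1) = 2
  height(3) = 1 + max(0, 2) = 3
  height(35) = 1 + max(-1, -1) = 0
  height(33) = 1 + max(-1, 0) = 1
  height(48) = 1 + max(-1, -1) = 0
  height(49) = 1 + max(0, -1) = 1
  height(43) = 1 + max(1, 1) = 2
  height(28) = 1 + max(3, 2) = 4
Height = 4


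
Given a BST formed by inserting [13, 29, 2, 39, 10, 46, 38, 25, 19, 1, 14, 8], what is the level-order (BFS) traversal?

Tree insertion order: [13, 29, 2, 39, 10, 46, 38, 25, 19, 1, 14, 8]
Tree (level-order array): [13, 2, 29, 1, 10, 25, 39, None, None, 8, None, 19, None, 38, 46, None, None, 14]
BFS from the root, enqueuing left then right child of each popped node:
  queue [13] -> pop 13, enqueue [2, 29], visited so far: [13]
  queue [2, 29] -> pop 2, enqueue [1, 10], visited so far: [13, 2]
  queue [29, 1, 10] -> pop 29, enqueue [25, 39], visited so far: [13, 2, 29]
  queue [1, 10, 25, 39] -> pop 1, enqueue [none], visited so far: [13, 2, 29, 1]
  queue [10, 25, 39] -> pop 10, enqueue [8], visited so far: [13, 2, 29, 1, 10]
  queue [25, 39, 8] -> pop 25, enqueue [19], visited so far: [13, 2, 29, 1, 10, 25]
  queue [39, 8, 19] -> pop 39, enqueue [38, 46], visited so far: [13, 2, 29, 1, 10, 25, 39]
  queue [8, 19, 38, 46] -> pop 8, enqueue [none], visited so far: [13, 2, 29, 1, 10, 25, 39, 8]
  queue [19, 38, 46] -> pop 19, enqueue [14], visited so far: [13, 2, 29, 1, 10, 25, 39, 8, 19]
  queue [38, 46, 14] -> pop 38, enqueue [none], visited so far: [13, 2, 29, 1, 10, 25, 39, 8, 19, 38]
  queue [46, 14] -> pop 46, enqueue [none], visited so far: [13, 2, 29, 1, 10, 25, 39, 8, 19, 38, 46]
  queue [14] -> pop 14, enqueue [none], visited so far: [13, 2, 29, 1, 10, 25, 39, 8, 19, 38, 46, 14]
Result: [13, 2, 29, 1, 10, 25, 39, 8, 19, 38, 46, 14]


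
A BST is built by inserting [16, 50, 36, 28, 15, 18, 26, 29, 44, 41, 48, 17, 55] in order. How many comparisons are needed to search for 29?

Search path for 29: 16 -> 50 -> 36 -> 28 -> 29
Found: True
Comparisons: 5


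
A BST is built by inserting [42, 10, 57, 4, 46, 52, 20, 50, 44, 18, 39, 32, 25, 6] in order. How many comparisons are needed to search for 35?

Search path for 35: 42 -> 10 -> 20 -> 39 -> 32
Found: False
Comparisons: 5


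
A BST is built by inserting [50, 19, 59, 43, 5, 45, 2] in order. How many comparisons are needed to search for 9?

Search path for 9: 50 -> 19 -> 5
Found: False
Comparisons: 3


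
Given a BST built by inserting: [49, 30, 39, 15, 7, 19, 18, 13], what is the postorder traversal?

Tree insertion order: [49, 30, 39, 15, 7, 19, 18, 13]
Tree (level-order array): [49, 30, None, 15, 39, 7, 19, None, None, None, 13, 18]
Postorder traversal: [13, 7, 18, 19, 15, 39, 30, 49]


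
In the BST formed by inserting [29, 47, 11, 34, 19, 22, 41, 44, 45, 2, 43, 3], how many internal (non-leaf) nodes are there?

Tree built from: [29, 47, 11, 34, 19, 22, 41, 44, 45, 2, 43, 3]
Tree (level-order array): [29, 11, 47, 2, 19, 34, None, None, 3, None, 22, None, 41, None, None, None, None, None, 44, 43, 45]
Rule: An internal node has at least one child.
Per-node child counts:
  node 29: 2 child(ren)
  node 11: 2 child(ren)
  node 2: 1 child(ren)
  node 3: 0 child(ren)
  node 19: 1 child(ren)
  node 22: 0 child(ren)
  node 47: 1 child(ren)
  node 34: 1 child(ren)
  node 41: 1 child(ren)
  node 44: 2 child(ren)
  node 43: 0 child(ren)
  node 45: 0 child(ren)
Matching nodes: [29, 11, 2, 19, 47, 34, 41, 44]
Count of internal (non-leaf) nodes: 8


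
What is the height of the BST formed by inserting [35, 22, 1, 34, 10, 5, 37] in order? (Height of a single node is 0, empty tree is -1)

Insertion order: [35, 22, 1, 34, 10, 5, 37]
Tree (level-order array): [35, 22, 37, 1, 34, None, None, None, 10, None, None, 5]
Compute height bottom-up (empty subtree = -1):
  height(5) = 1 + max(-1, -1) = 0
  height(10) = 1 + max(0, -1) = 1
  height(1) = 1 + max(-1, 1) = 2
  height(34) = 1 + max(-1, -1) = 0
  height(22) = 1 + max(2, 0) = 3
  height(37) = 1 + max(-1, -1) = 0
  height(35) = 1 + max(3, 0) = 4
Height = 4


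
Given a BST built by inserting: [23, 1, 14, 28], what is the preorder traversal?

Tree insertion order: [23, 1, 14, 28]
Tree (level-order array): [23, 1, 28, None, 14]
Preorder traversal: [23, 1, 14, 28]


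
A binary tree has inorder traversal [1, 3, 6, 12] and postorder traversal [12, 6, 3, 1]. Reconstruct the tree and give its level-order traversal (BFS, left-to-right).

Inorder:   [1, 3, 6, 12]
Postorder: [12, 6, 3, 1]
Algorithm: postorder visits root last, so walk postorder right-to-left;
each value is the root of the current inorder slice — split it at that
value, recurse on the right subtree first, then the left.
Recursive splits:
  root=1; inorder splits into left=[], right=[3, 6, 12]
  root=3; inorder splits into left=[], right=[6, 12]
  root=6; inorder splits into left=[], right=[12]
  root=12; inorder splits into left=[], right=[]
Reconstructed level-order: [1, 3, 6, 12]


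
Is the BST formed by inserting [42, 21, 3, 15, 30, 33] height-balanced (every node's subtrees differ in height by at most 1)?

Tree (level-order array): [42, 21, None, 3, 30, None, 15, None, 33]
Definition: a tree is height-balanced if, at every node, |h(left) - h(right)| <= 1 (empty subtree has height -1).
Bottom-up per-node check:
  node 15: h_left=-1, h_right=-1, diff=0 [OK], height=0
  node 3: h_left=-1, h_right=0, diff=1 [OK], height=1
  node 33: h_left=-1, h_right=-1, diff=0 [OK], height=0
  node 30: h_left=-1, h_right=0, diff=1 [OK], height=1
  node 21: h_left=1, h_right=1, diff=0 [OK], height=2
  node 42: h_left=2, h_right=-1, diff=3 [FAIL (|2--1|=3 > 1)], height=3
Node 42 violates the condition: |2 - -1| = 3 > 1.
Result: Not balanced


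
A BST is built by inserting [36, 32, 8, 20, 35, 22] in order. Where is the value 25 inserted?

Starting tree (level order): [36, 32, None, 8, 35, None, 20, None, None, None, 22]
Insertion path: 36 -> 32 -> 8 -> 20 -> 22
Result: insert 25 as right child of 22
Final tree (level order): [36, 32, None, 8, 35, None, 20, None, None, None, 22, None, 25]


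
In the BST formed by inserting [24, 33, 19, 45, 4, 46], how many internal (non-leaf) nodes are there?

Tree built from: [24, 33, 19, 45, 4, 46]
Tree (level-order array): [24, 19, 33, 4, None, None, 45, None, None, None, 46]
Rule: An internal node has at least one child.
Per-node child counts:
  node 24: 2 child(ren)
  node 19: 1 child(ren)
  node 4: 0 child(ren)
  node 33: 1 child(ren)
  node 45: 1 child(ren)
  node 46: 0 child(ren)
Matching nodes: [24, 19, 33, 45]
Count of internal (non-leaf) nodes: 4


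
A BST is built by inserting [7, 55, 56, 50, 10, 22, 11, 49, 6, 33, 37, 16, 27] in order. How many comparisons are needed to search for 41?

Search path for 41: 7 -> 55 -> 50 -> 10 -> 22 -> 49 -> 33 -> 37
Found: False
Comparisons: 8


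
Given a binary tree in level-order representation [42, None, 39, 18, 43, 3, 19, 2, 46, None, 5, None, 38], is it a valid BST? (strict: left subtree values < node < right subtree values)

Level-order array: [42, None, 39, 18, 43, 3, 19, 2, 46, None, 5, None, 38]
Validate using subtree bounds (lo, hi): at each node, require lo < value < hi,
then recurse left with hi=value and right with lo=value.
Preorder trace (stopping at first violation):
  at node 42 with bounds (-inf, +inf): OK
  at node 39 with bounds (42, +inf): VIOLATION
Node 39 violates its bound: not (42 < 39 < +inf).
Result: Not a valid BST


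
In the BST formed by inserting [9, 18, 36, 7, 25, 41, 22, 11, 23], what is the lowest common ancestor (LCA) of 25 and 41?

Tree insertion order: [9, 18, 36, 7, 25, 41, 22, 11, 23]
Tree (level-order array): [9, 7, 18, None, None, 11, 36, None, None, 25, 41, 22, None, None, None, None, 23]
In a BST, the LCA of p=25, q=41 is the first node v on the
root-to-leaf path with p <= v <= q (go left if both < v, right if both > v).
Walk from root:
  at 9: both 25 and 41 > 9, go right
  at 18: both 25 and 41 > 18, go right
  at 36: 25 <= 36 <= 41, this is the LCA
LCA = 36


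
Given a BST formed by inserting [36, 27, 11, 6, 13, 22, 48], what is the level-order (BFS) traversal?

Tree insertion order: [36, 27, 11, 6, 13, 22, 48]
Tree (level-order array): [36, 27, 48, 11, None, None, None, 6, 13, None, None, None, 22]
BFS from the root, enqueuing left then right child of each popped node:
  queue [36] -> pop 36, enqueue [27, 48], visited so far: [36]
  queue [27, 48] -> pop 27, enqueue [11], visited so far: [36, 27]
  queue [48, 11] -> pop 48, enqueue [none], visited so far: [36, 27, 48]
  queue [11] -> pop 11, enqueue [6, 13], visited so far: [36, 27, 48, 11]
  queue [6, 13] -> pop 6, enqueue [none], visited so far: [36, 27, 48, 11, 6]
  queue [13] -> pop 13, enqueue [22], visited so far: [36, 27, 48, 11, 6, 13]
  queue [22] -> pop 22, enqueue [none], visited so far: [36, 27, 48, 11, 6, 13, 22]
Result: [36, 27, 48, 11, 6, 13, 22]


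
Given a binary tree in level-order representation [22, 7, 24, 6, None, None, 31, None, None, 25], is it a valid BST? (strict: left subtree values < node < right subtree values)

Level-order array: [22, 7, 24, 6, None, None, 31, None, None, 25]
Validate using subtree bounds (lo, hi): at each node, require lo < value < hi,
then recurse left with hi=value and right with lo=value.
Preorder trace (stopping at first violation):
  at node 22 with bounds (-inf, +inf): OK
  at node 7 with bounds (-inf, 22): OK
  at node 6 with bounds (-inf, 7): OK
  at node 24 with bounds (22, +inf): OK
  at node 31 with bounds (24, +inf): OK
  at node 25 with bounds (24, 31): OK
No violation found at any node.
Result: Valid BST


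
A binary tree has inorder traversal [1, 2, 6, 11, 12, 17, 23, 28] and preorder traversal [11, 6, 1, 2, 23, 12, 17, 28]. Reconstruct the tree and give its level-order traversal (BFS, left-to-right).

Inorder:  [1, 2, 6, 11, 12, 17, 23, 28]
Preorder: [11, 6, 1, 2, 23, 12, 17, 28]
Algorithm: preorder visits root first, so consume preorder in order;
for each root, split the current inorder slice at that value into
left-subtree inorder and right-subtree inorder, then recurse.
Recursive splits:
  root=11; inorder splits into left=[1, 2, 6], right=[12, 17, 23, 28]
  root=6; inorder splits into left=[1, 2], right=[]
  root=1; inorder splits into left=[], right=[2]
  root=2; inorder splits into left=[], right=[]
  root=23; inorder splits into left=[12, 17], right=[28]
  root=12; inorder splits into left=[], right=[17]
  root=17; inorder splits into left=[], right=[]
  root=28; inorder splits into left=[], right=[]
Reconstructed level-order: [11, 6, 23, 1, 12, 28, 2, 17]


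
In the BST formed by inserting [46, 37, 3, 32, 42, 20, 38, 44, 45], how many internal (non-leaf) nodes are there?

Tree built from: [46, 37, 3, 32, 42, 20, 38, 44, 45]
Tree (level-order array): [46, 37, None, 3, 42, None, 32, 38, 44, 20, None, None, None, None, 45]
Rule: An internal node has at least one child.
Per-node child counts:
  node 46: 1 child(ren)
  node 37: 2 child(ren)
  node 3: 1 child(ren)
  node 32: 1 child(ren)
  node 20: 0 child(ren)
  node 42: 2 child(ren)
  node 38: 0 child(ren)
  node 44: 1 child(ren)
  node 45: 0 child(ren)
Matching nodes: [46, 37, 3, 32, 42, 44]
Count of internal (non-leaf) nodes: 6


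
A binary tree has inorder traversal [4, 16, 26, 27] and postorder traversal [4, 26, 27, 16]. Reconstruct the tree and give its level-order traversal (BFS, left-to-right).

Inorder:   [4, 16, 26, 27]
Postorder: [4, 26, 27, 16]
Algorithm: postorder visits root last, so walk postorder right-to-left;
each value is the root of the current inorder slice — split it at that
value, recurse on the right subtree first, then the left.
Recursive splits:
  root=16; inorder splits into left=[4], right=[26, 27]
  root=27; inorder splits into left=[26], right=[]
  root=26; inorder splits into left=[], right=[]
  root=4; inorder splits into left=[], right=[]
Reconstructed level-order: [16, 4, 27, 26]


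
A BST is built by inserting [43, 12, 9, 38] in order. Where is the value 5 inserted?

Starting tree (level order): [43, 12, None, 9, 38]
Insertion path: 43 -> 12 -> 9
Result: insert 5 as left child of 9
Final tree (level order): [43, 12, None, 9, 38, 5]


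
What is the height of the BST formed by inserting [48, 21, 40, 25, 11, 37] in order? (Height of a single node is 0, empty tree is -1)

Insertion order: [48, 21, 40, 25, 11, 37]
Tree (level-order array): [48, 21, None, 11, 40, None, None, 25, None, None, 37]
Compute height bottom-up (empty subtree = -1):
  height(11) = 1 + max(-1, -1) = 0
  height(37) = 1 + max(-1, -1) = 0
  height(25) = 1 + max(-1, 0) = 1
  height(40) = 1 + max(1, -1) = 2
  height(21) = 1 + max(0, 2) = 3
  height(48) = 1 + max(3, -1) = 4
Height = 4


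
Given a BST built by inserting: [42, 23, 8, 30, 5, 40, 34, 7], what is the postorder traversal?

Tree insertion order: [42, 23, 8, 30, 5, 40, 34, 7]
Tree (level-order array): [42, 23, None, 8, 30, 5, None, None, 40, None, 7, 34]
Postorder traversal: [7, 5, 8, 34, 40, 30, 23, 42]


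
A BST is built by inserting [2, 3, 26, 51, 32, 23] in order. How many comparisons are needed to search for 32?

Search path for 32: 2 -> 3 -> 26 -> 51 -> 32
Found: True
Comparisons: 5


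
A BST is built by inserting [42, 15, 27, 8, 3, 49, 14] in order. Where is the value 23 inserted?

Starting tree (level order): [42, 15, 49, 8, 27, None, None, 3, 14]
Insertion path: 42 -> 15 -> 27
Result: insert 23 as left child of 27
Final tree (level order): [42, 15, 49, 8, 27, None, None, 3, 14, 23]


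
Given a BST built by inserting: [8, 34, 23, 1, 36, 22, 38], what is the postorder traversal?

Tree insertion order: [8, 34, 23, 1, 36, 22, 38]
Tree (level-order array): [8, 1, 34, None, None, 23, 36, 22, None, None, 38]
Postorder traversal: [1, 22, 23, 38, 36, 34, 8]


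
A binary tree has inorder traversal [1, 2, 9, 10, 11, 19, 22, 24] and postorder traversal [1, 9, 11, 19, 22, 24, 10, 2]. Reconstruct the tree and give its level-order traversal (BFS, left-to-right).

Inorder:   [1, 2, 9, 10, 11, 19, 22, 24]
Postorder: [1, 9, 11, 19, 22, 24, 10, 2]
Algorithm: postorder visits root last, so walk postorder right-to-left;
each value is the root of the current inorder slice — split it at that
value, recurse on the right subtree first, then the left.
Recursive splits:
  root=2; inorder splits into left=[1], right=[9, 10, 11, 19, 22, 24]
  root=10; inorder splits into left=[9], right=[11, 19, 22, 24]
  root=24; inorder splits into left=[11, 19, 22], right=[]
  root=22; inorder splits into left=[11, 19], right=[]
  root=19; inorder splits into left=[11], right=[]
  root=11; inorder splits into left=[], right=[]
  root=9; inorder splits into left=[], right=[]
  root=1; inorder splits into left=[], right=[]
Reconstructed level-order: [2, 1, 10, 9, 24, 22, 19, 11]


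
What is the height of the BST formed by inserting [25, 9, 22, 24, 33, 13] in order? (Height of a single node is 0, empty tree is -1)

Insertion order: [25, 9, 22, 24, 33, 13]
Tree (level-order array): [25, 9, 33, None, 22, None, None, 13, 24]
Compute height bottom-up (empty subtree = -1):
  height(13) = 1 + max(-1, -1) = 0
  height(24) = 1 + max(-1, -1) = 0
  height(22) = 1 + max(0, 0) = 1
  height(9) = 1 + max(-1, 1) = 2
  height(33) = 1 + max(-1, -1) = 0
  height(25) = 1 + max(2, 0) = 3
Height = 3


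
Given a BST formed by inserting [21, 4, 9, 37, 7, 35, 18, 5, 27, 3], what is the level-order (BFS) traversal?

Tree insertion order: [21, 4, 9, 37, 7, 35, 18, 5, 27, 3]
Tree (level-order array): [21, 4, 37, 3, 9, 35, None, None, None, 7, 18, 27, None, 5]
BFS from the root, enqueuing left then right child of each popped node:
  queue [21] -> pop 21, enqueue [4, 37], visited so far: [21]
  queue [4, 37] -> pop 4, enqueue [3, 9], visited so far: [21, 4]
  queue [37, 3, 9] -> pop 37, enqueue [35], visited so far: [21, 4, 37]
  queue [3, 9, 35] -> pop 3, enqueue [none], visited so far: [21, 4, 37, 3]
  queue [9, 35] -> pop 9, enqueue [7, 18], visited so far: [21, 4, 37, 3, 9]
  queue [35, 7, 18] -> pop 35, enqueue [27], visited so far: [21, 4, 37, 3, 9, 35]
  queue [7, 18, 27] -> pop 7, enqueue [5], visited so far: [21, 4, 37, 3, 9, 35, 7]
  queue [18, 27, 5] -> pop 18, enqueue [none], visited so far: [21, 4, 37, 3, 9, 35, 7, 18]
  queue [27, 5] -> pop 27, enqueue [none], visited so far: [21, 4, 37, 3, 9, 35, 7, 18, 27]
  queue [5] -> pop 5, enqueue [none], visited so far: [21, 4, 37, 3, 9, 35, 7, 18, 27, 5]
Result: [21, 4, 37, 3, 9, 35, 7, 18, 27, 5]


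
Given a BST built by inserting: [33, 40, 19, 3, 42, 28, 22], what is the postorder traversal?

Tree insertion order: [33, 40, 19, 3, 42, 28, 22]
Tree (level-order array): [33, 19, 40, 3, 28, None, 42, None, None, 22]
Postorder traversal: [3, 22, 28, 19, 42, 40, 33]


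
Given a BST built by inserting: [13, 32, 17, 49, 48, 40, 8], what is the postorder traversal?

Tree insertion order: [13, 32, 17, 49, 48, 40, 8]
Tree (level-order array): [13, 8, 32, None, None, 17, 49, None, None, 48, None, 40]
Postorder traversal: [8, 17, 40, 48, 49, 32, 13]


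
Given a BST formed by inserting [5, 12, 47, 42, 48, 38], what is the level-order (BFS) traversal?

Tree insertion order: [5, 12, 47, 42, 48, 38]
Tree (level-order array): [5, None, 12, None, 47, 42, 48, 38]
BFS from the root, enqueuing left then right child of each popped node:
  queue [5] -> pop 5, enqueue [12], visited so far: [5]
  queue [12] -> pop 12, enqueue [47], visited so far: [5, 12]
  queue [47] -> pop 47, enqueue [42, 48], visited so far: [5, 12, 47]
  queue [42, 48] -> pop 42, enqueue [38], visited so far: [5, 12, 47, 42]
  queue [48, 38] -> pop 48, enqueue [none], visited so far: [5, 12, 47, 42, 48]
  queue [38] -> pop 38, enqueue [none], visited so far: [5, 12, 47, 42, 48, 38]
Result: [5, 12, 47, 42, 48, 38]


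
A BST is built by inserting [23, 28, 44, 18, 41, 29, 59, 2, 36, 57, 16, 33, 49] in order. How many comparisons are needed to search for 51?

Search path for 51: 23 -> 28 -> 44 -> 59 -> 57 -> 49
Found: False
Comparisons: 6


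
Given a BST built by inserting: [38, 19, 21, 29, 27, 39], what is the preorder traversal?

Tree insertion order: [38, 19, 21, 29, 27, 39]
Tree (level-order array): [38, 19, 39, None, 21, None, None, None, 29, 27]
Preorder traversal: [38, 19, 21, 29, 27, 39]


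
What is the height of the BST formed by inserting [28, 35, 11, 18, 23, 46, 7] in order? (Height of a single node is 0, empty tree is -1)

Insertion order: [28, 35, 11, 18, 23, 46, 7]
Tree (level-order array): [28, 11, 35, 7, 18, None, 46, None, None, None, 23]
Compute height bottom-up (empty subtree = -1):
  height(7) = 1 + max(-1, -1) = 0
  height(23) = 1 + max(-1, -1) = 0
  height(18) = 1 + max(-1, 0) = 1
  height(11) = 1 + max(0, 1) = 2
  height(46) = 1 + max(-1, -1) = 0
  height(35) = 1 + max(-1, 0) = 1
  height(28) = 1 + max(2, 1) = 3
Height = 3


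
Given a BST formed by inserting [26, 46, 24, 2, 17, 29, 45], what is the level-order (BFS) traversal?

Tree insertion order: [26, 46, 24, 2, 17, 29, 45]
Tree (level-order array): [26, 24, 46, 2, None, 29, None, None, 17, None, 45]
BFS from the root, enqueuing left then right child of each popped node:
  queue [26] -> pop 26, enqueue [24, 46], visited so far: [26]
  queue [24, 46] -> pop 24, enqueue [2], visited so far: [26, 24]
  queue [46, 2] -> pop 46, enqueue [29], visited so far: [26, 24, 46]
  queue [2, 29] -> pop 2, enqueue [17], visited so far: [26, 24, 46, 2]
  queue [29, 17] -> pop 29, enqueue [45], visited so far: [26, 24, 46, 2, 29]
  queue [17, 45] -> pop 17, enqueue [none], visited so far: [26, 24, 46, 2, 29, 17]
  queue [45] -> pop 45, enqueue [none], visited so far: [26, 24, 46, 2, 29, 17, 45]
Result: [26, 24, 46, 2, 29, 17, 45]


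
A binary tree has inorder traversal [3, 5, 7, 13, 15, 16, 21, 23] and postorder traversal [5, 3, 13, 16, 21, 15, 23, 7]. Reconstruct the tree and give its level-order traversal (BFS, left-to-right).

Inorder:   [3, 5, 7, 13, 15, 16, 21, 23]
Postorder: [5, 3, 13, 16, 21, 15, 23, 7]
Algorithm: postorder visits root last, so walk postorder right-to-left;
each value is the root of the current inorder slice — split it at that
value, recurse on the right subtree first, then the left.
Recursive splits:
  root=7; inorder splits into left=[3, 5], right=[13, 15, 16, 21, 23]
  root=23; inorder splits into left=[13, 15, 16, 21], right=[]
  root=15; inorder splits into left=[13], right=[16, 21]
  root=21; inorder splits into left=[16], right=[]
  root=16; inorder splits into left=[], right=[]
  root=13; inorder splits into left=[], right=[]
  root=3; inorder splits into left=[], right=[5]
  root=5; inorder splits into left=[], right=[]
Reconstructed level-order: [7, 3, 23, 5, 15, 13, 21, 16]


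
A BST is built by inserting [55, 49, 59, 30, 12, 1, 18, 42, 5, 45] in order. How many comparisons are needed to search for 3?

Search path for 3: 55 -> 49 -> 30 -> 12 -> 1 -> 5
Found: False
Comparisons: 6


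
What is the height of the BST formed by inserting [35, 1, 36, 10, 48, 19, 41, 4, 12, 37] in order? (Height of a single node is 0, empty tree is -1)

Insertion order: [35, 1, 36, 10, 48, 19, 41, 4, 12, 37]
Tree (level-order array): [35, 1, 36, None, 10, None, 48, 4, 19, 41, None, None, None, 12, None, 37]
Compute height bottom-up (empty subtree = -1):
  height(4) = 1 + max(-1, -1) = 0
  height(12) = 1 + max(-1, -1) = 0
  height(19) = 1 + max(0, -1) = 1
  height(10) = 1 + max(0, 1) = 2
  height(1) = 1 + max(-1, 2) = 3
  height(37) = 1 + max(-1, -1) = 0
  height(41) = 1 + max(0, -1) = 1
  height(48) = 1 + max(1, -1) = 2
  height(36) = 1 + max(-1, 2) = 3
  height(35) = 1 + max(3, 3) = 4
Height = 4


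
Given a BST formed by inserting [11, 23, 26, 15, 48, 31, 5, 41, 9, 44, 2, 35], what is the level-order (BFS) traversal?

Tree insertion order: [11, 23, 26, 15, 48, 31, 5, 41, 9, 44, 2, 35]
Tree (level-order array): [11, 5, 23, 2, 9, 15, 26, None, None, None, None, None, None, None, 48, 31, None, None, 41, 35, 44]
BFS from the root, enqueuing left then right child of each popped node:
  queue [11] -> pop 11, enqueue [5, 23], visited so far: [11]
  queue [5, 23] -> pop 5, enqueue [2, 9], visited so far: [11, 5]
  queue [23, 2, 9] -> pop 23, enqueue [15, 26], visited so far: [11, 5, 23]
  queue [2, 9, 15, 26] -> pop 2, enqueue [none], visited so far: [11, 5, 23, 2]
  queue [9, 15, 26] -> pop 9, enqueue [none], visited so far: [11, 5, 23, 2, 9]
  queue [15, 26] -> pop 15, enqueue [none], visited so far: [11, 5, 23, 2, 9, 15]
  queue [26] -> pop 26, enqueue [48], visited so far: [11, 5, 23, 2, 9, 15, 26]
  queue [48] -> pop 48, enqueue [31], visited so far: [11, 5, 23, 2, 9, 15, 26, 48]
  queue [31] -> pop 31, enqueue [41], visited so far: [11, 5, 23, 2, 9, 15, 26, 48, 31]
  queue [41] -> pop 41, enqueue [35, 44], visited so far: [11, 5, 23, 2, 9, 15, 26, 48, 31, 41]
  queue [35, 44] -> pop 35, enqueue [none], visited so far: [11, 5, 23, 2, 9, 15, 26, 48, 31, 41, 35]
  queue [44] -> pop 44, enqueue [none], visited so far: [11, 5, 23, 2, 9, 15, 26, 48, 31, 41, 35, 44]
Result: [11, 5, 23, 2, 9, 15, 26, 48, 31, 41, 35, 44]


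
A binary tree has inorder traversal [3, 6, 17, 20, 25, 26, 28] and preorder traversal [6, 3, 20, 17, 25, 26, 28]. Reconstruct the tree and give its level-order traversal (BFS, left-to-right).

Inorder:  [3, 6, 17, 20, 25, 26, 28]
Preorder: [6, 3, 20, 17, 25, 26, 28]
Algorithm: preorder visits root first, so consume preorder in order;
for each root, split the current inorder slice at that value into
left-subtree inorder and right-subtree inorder, then recurse.
Recursive splits:
  root=6; inorder splits into left=[3], right=[17, 20, 25, 26, 28]
  root=3; inorder splits into left=[], right=[]
  root=20; inorder splits into left=[17], right=[25, 26, 28]
  root=17; inorder splits into left=[], right=[]
  root=25; inorder splits into left=[], right=[26, 28]
  root=26; inorder splits into left=[], right=[28]
  root=28; inorder splits into left=[], right=[]
Reconstructed level-order: [6, 3, 20, 17, 25, 26, 28]


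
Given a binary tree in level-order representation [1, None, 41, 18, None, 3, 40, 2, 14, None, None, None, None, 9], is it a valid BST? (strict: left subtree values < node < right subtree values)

Level-order array: [1, None, 41, 18, None, 3, 40, 2, 14, None, None, None, None, 9]
Validate using subtree bounds (lo, hi): at each node, require lo < value < hi,
then recurse left with hi=value and right with lo=value.
Preorder trace (stopping at first violation):
  at node 1 with bounds (-inf, +inf): OK
  at node 41 with bounds (1, +inf): OK
  at node 18 with bounds (1, 41): OK
  at node 3 with bounds (1, 18): OK
  at node 2 with bounds (1, 3): OK
  at node 14 with bounds (3, 18): OK
  at node 9 with bounds (3, 14): OK
  at node 40 with bounds (18, 41): OK
No violation found at any node.
Result: Valid BST


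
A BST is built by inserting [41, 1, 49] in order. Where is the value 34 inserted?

Starting tree (level order): [41, 1, 49]
Insertion path: 41 -> 1
Result: insert 34 as right child of 1
Final tree (level order): [41, 1, 49, None, 34]


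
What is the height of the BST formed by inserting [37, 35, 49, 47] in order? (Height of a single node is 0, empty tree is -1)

Insertion order: [37, 35, 49, 47]
Tree (level-order array): [37, 35, 49, None, None, 47]
Compute height bottom-up (empty subtree = -1):
  height(35) = 1 + max(-1, -1) = 0
  height(47) = 1 + max(-1, -1) = 0
  height(49) = 1 + max(0, -1) = 1
  height(37) = 1 + max(0, 1) = 2
Height = 2


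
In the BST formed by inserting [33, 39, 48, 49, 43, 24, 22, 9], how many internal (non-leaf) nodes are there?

Tree built from: [33, 39, 48, 49, 43, 24, 22, 9]
Tree (level-order array): [33, 24, 39, 22, None, None, 48, 9, None, 43, 49]
Rule: An internal node has at least one child.
Per-node child counts:
  node 33: 2 child(ren)
  node 24: 1 child(ren)
  node 22: 1 child(ren)
  node 9: 0 child(ren)
  node 39: 1 child(ren)
  node 48: 2 child(ren)
  node 43: 0 child(ren)
  node 49: 0 child(ren)
Matching nodes: [33, 24, 22, 39, 48]
Count of internal (non-leaf) nodes: 5


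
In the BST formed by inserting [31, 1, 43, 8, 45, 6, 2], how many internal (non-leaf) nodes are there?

Tree built from: [31, 1, 43, 8, 45, 6, 2]
Tree (level-order array): [31, 1, 43, None, 8, None, 45, 6, None, None, None, 2]
Rule: An internal node has at least one child.
Per-node child counts:
  node 31: 2 child(ren)
  node 1: 1 child(ren)
  node 8: 1 child(ren)
  node 6: 1 child(ren)
  node 2: 0 child(ren)
  node 43: 1 child(ren)
  node 45: 0 child(ren)
Matching nodes: [31, 1, 8, 6, 43]
Count of internal (non-leaf) nodes: 5


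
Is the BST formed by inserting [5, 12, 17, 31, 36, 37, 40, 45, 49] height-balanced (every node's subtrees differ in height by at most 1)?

Tree (level-order array): [5, None, 12, None, 17, None, 31, None, 36, None, 37, None, 40, None, 45, None, 49]
Definition: a tree is height-balanced if, at every node, |h(left) - h(right)| <= 1 (empty subtree has height -1).
Bottom-up per-node check:
  node 49: h_left=-1, h_right=-1, diff=0 [OK], height=0
  node 45: h_left=-1, h_right=0, diff=1 [OK], height=1
  node 40: h_left=-1, h_right=1, diff=2 [FAIL (|-1-1|=2 > 1)], height=2
  node 37: h_left=-1, h_right=2, diff=3 [FAIL (|-1-2|=3 > 1)], height=3
  node 36: h_left=-1, h_right=3, diff=4 [FAIL (|-1-3|=4 > 1)], height=4
  node 31: h_left=-1, h_right=4, diff=5 [FAIL (|-1-4|=5 > 1)], height=5
  node 17: h_left=-1, h_right=5, diff=6 [FAIL (|-1-5|=6 > 1)], height=6
  node 12: h_left=-1, h_right=6, diff=7 [FAIL (|-1-6|=7 > 1)], height=7
  node 5: h_left=-1, h_right=7, diff=8 [FAIL (|-1-7|=8 > 1)], height=8
Node 40 violates the condition: |-1 - 1| = 2 > 1.
Result: Not balanced


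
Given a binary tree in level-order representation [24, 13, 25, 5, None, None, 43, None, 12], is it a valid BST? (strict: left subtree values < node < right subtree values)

Level-order array: [24, 13, 25, 5, None, None, 43, None, 12]
Validate using subtree bounds (lo, hi): at each node, require lo < value < hi,
then recurse left with hi=value and right with lo=value.
Preorder trace (stopping at first violation):
  at node 24 with bounds (-inf, +inf): OK
  at node 13 with bounds (-inf, 24): OK
  at node 5 with bounds (-inf, 13): OK
  at node 12 with bounds (5, 13): OK
  at node 25 with bounds (24, +inf): OK
  at node 43 with bounds (25, +inf): OK
No violation found at any node.
Result: Valid BST


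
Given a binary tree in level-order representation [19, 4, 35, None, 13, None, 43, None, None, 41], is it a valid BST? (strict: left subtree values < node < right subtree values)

Level-order array: [19, 4, 35, None, 13, None, 43, None, None, 41]
Validate using subtree bounds (lo, hi): at each node, require lo < value < hi,
then recurse left with hi=value and right with lo=value.
Preorder trace (stopping at first violation):
  at node 19 with bounds (-inf, +inf): OK
  at node 4 with bounds (-inf, 19): OK
  at node 13 with bounds (4, 19): OK
  at node 35 with bounds (19, +inf): OK
  at node 43 with bounds (35, +inf): OK
  at node 41 with bounds (35, 43): OK
No violation found at any node.
Result: Valid BST


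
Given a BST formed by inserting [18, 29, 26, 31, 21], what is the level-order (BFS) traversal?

Tree insertion order: [18, 29, 26, 31, 21]
Tree (level-order array): [18, None, 29, 26, 31, 21]
BFS from the root, enqueuing left then right child of each popped node:
  queue [18] -> pop 18, enqueue [29], visited so far: [18]
  queue [29] -> pop 29, enqueue [26, 31], visited so far: [18, 29]
  queue [26, 31] -> pop 26, enqueue [21], visited so far: [18, 29, 26]
  queue [31, 21] -> pop 31, enqueue [none], visited so far: [18, 29, 26, 31]
  queue [21] -> pop 21, enqueue [none], visited so far: [18, 29, 26, 31, 21]
Result: [18, 29, 26, 31, 21]


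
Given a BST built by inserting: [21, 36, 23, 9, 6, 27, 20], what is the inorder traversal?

Tree insertion order: [21, 36, 23, 9, 6, 27, 20]
Tree (level-order array): [21, 9, 36, 6, 20, 23, None, None, None, None, None, None, 27]
Inorder traversal: [6, 9, 20, 21, 23, 27, 36]


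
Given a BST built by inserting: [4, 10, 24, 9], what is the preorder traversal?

Tree insertion order: [4, 10, 24, 9]
Tree (level-order array): [4, None, 10, 9, 24]
Preorder traversal: [4, 10, 9, 24]


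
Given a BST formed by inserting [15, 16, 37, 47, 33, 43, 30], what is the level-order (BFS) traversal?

Tree insertion order: [15, 16, 37, 47, 33, 43, 30]
Tree (level-order array): [15, None, 16, None, 37, 33, 47, 30, None, 43]
BFS from the root, enqueuing left then right child of each popped node:
  queue [15] -> pop 15, enqueue [16], visited so far: [15]
  queue [16] -> pop 16, enqueue [37], visited so far: [15, 16]
  queue [37] -> pop 37, enqueue [33, 47], visited so far: [15, 16, 37]
  queue [33, 47] -> pop 33, enqueue [30], visited so far: [15, 16, 37, 33]
  queue [47, 30] -> pop 47, enqueue [43], visited so far: [15, 16, 37, 33, 47]
  queue [30, 43] -> pop 30, enqueue [none], visited so far: [15, 16, 37, 33, 47, 30]
  queue [43] -> pop 43, enqueue [none], visited so far: [15, 16, 37, 33, 47, 30, 43]
Result: [15, 16, 37, 33, 47, 30, 43]


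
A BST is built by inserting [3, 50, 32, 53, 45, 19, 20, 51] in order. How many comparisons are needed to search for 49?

Search path for 49: 3 -> 50 -> 32 -> 45
Found: False
Comparisons: 4


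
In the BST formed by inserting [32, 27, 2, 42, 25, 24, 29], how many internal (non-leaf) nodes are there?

Tree built from: [32, 27, 2, 42, 25, 24, 29]
Tree (level-order array): [32, 27, 42, 2, 29, None, None, None, 25, None, None, 24]
Rule: An internal node has at least one child.
Per-node child counts:
  node 32: 2 child(ren)
  node 27: 2 child(ren)
  node 2: 1 child(ren)
  node 25: 1 child(ren)
  node 24: 0 child(ren)
  node 29: 0 child(ren)
  node 42: 0 child(ren)
Matching nodes: [32, 27, 2, 25]
Count of internal (non-leaf) nodes: 4
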